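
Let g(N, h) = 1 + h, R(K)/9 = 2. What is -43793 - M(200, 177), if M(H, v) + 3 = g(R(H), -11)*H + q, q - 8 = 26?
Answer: -41824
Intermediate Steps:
R(K) = 18 (R(K) = 9*2 = 18)
q = 34 (q = 8 + 26 = 34)
M(H, v) = 31 - 10*H (M(H, v) = -3 + ((1 - 11)*H + 34) = -3 + (-10*H + 34) = -3 + (34 - 10*H) = 31 - 10*H)
-43793 - M(200, 177) = -43793 - (31 - 10*200) = -43793 - (31 - 2000) = -43793 - 1*(-1969) = -43793 + 1969 = -41824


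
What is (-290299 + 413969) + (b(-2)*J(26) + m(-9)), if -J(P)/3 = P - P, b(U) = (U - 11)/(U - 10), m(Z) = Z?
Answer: 123661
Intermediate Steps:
b(U) = (-11 + U)/(-10 + U)
J(P) = 0 (J(P) = -3*(P - P) = -3*0 = 0)
(-290299 + 413969) + (b(-2)*J(26) + m(-9)) = (-290299 + 413969) + (((-11 - 2)/(-10 - 2))*0 - 9) = 123670 + ((-13/(-12))*0 - 9) = 123670 + (-1/12*(-13)*0 - 9) = 123670 + ((13/12)*0 - 9) = 123670 + (0 - 9) = 123670 - 9 = 123661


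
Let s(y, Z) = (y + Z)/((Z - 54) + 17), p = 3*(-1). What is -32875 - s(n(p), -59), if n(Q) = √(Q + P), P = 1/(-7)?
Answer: -3156059/96 + I*√154/672 ≈ -32876.0 + 0.018467*I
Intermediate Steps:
P = -⅐ ≈ -0.14286
p = -3
n(Q) = √(-⅐ + Q) (n(Q) = √(Q - ⅐) = √(-⅐ + Q))
s(y, Z) = (Z + y)/(-37 + Z) (s(y, Z) = (Z + y)/((-54 + Z) + 17) = (Z + y)/(-37 + Z))
-32875 - s(n(p), -59) = -32875 - (-59 + √(-7 + 49*(-3))/7)/(-37 - 59) = -32875 - (-59 + √(-7 - 147)/7)/(-96) = -32875 - (-1)*(-59 + √(-154)/7)/96 = -32875 - (-1)*(-59 + (I*√154)/7)/96 = -32875 - (-1)*(-59 + I*√154/7)/96 = -32875 - (59/96 - I*√154/672) = -32875 + (-59/96 + I*√154/672) = -3156059/96 + I*√154/672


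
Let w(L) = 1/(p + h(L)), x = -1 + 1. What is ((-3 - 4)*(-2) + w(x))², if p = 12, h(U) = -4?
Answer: 12769/64 ≈ 199.52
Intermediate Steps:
x = 0
w(L) = ⅛ (w(L) = 1/(12 - 4) = 1/8 = ⅛)
((-3 - 4)*(-2) + w(x))² = ((-3 - 4)*(-2) + ⅛)² = (-7*(-2) + ⅛)² = (14 + ⅛)² = (113/8)² = 12769/64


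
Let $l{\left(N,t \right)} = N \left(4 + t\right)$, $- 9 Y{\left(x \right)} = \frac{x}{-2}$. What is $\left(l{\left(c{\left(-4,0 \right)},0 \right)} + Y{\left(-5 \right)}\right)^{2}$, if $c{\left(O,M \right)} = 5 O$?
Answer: $\frac{2088025}{324} \approx 6444.5$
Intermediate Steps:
$Y{\left(x \right)} = \frac{x}{18}$ ($Y{\left(x \right)} = - \frac{x \frac{1}{-2}}{9} = - \frac{x \left(- \frac{1}{2}\right)}{9} = - \frac{\left(- \frac{1}{2}\right) x}{9} = \frac{x}{18}$)
$\left(l{\left(c{\left(-4,0 \right)},0 \right)} + Y{\left(-5 \right)}\right)^{2} = \left(5 \left(-4\right) \left(4 + 0\right) + \frac{1}{18} \left(-5\right)\right)^{2} = \left(\left(-20\right) 4 - \frac{5}{18}\right)^{2} = \left(-80 - \frac{5}{18}\right)^{2} = \left(- \frac{1445}{18}\right)^{2} = \frac{2088025}{324}$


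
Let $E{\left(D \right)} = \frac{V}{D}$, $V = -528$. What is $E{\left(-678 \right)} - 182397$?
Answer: $- \frac{20610773}{113} \approx -1.824 \cdot 10^{5}$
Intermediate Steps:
$E{\left(D \right)} = - \frac{528}{D}$
$E{\left(-678 \right)} - 182397 = - \frac{528}{-678} - 182397 = \left(-528\right) \left(- \frac{1}{678}\right) - 182397 = \frac{88}{113} - 182397 = - \frac{20610773}{113}$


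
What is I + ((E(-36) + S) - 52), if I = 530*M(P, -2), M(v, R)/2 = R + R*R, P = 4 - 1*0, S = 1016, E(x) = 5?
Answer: 3089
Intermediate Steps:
P = 4 (P = 4 + 0 = 4)
M(v, R) = 2*R + 2*R**2 (M(v, R) = 2*(R + R*R) = 2*(R + R**2) = 2*R + 2*R**2)
I = 2120 (I = 530*(2*(-2)*(1 - 2)) = 530*(2*(-2)*(-1)) = 530*4 = 2120)
I + ((E(-36) + S) - 52) = 2120 + ((5 + 1016) - 52) = 2120 + (1021 - 52) = 2120 + 969 = 3089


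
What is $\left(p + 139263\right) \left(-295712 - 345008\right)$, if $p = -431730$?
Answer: $187389456240$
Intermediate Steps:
$\left(p + 139263\right) \left(-295712 - 345008\right) = \left(-431730 + 139263\right) \left(-295712 - 345008\right) = \left(-292467\right) \left(-640720\right) = 187389456240$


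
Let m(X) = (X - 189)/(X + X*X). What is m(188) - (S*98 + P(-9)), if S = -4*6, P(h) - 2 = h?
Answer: 83819987/35532 ≈ 2359.0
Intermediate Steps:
P(h) = 2 + h
m(X) = (-189 + X)/(X + X**2)
S = -24
m(188) - (S*98 + P(-9)) = (-189 + 188)/(188*(1 + 188)) - (-24*98 + (2 - 9)) = (1/188)*(-1)/189 - (-2352 - 7) = (1/188)*(1/189)*(-1) - 1*(-2359) = -1/35532 + 2359 = 83819987/35532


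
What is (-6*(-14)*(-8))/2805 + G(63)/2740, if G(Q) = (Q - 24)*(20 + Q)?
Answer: 482567/512380 ≈ 0.94181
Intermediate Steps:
G(Q) = (-24 + Q)*(20 + Q)
(-6*(-14)*(-8))/2805 + G(63)/2740 = (-6*(-14)*(-8))/2805 + (-480 + 63² - 4*63)/2740 = (84*(-8))*(1/2805) + (-480 + 3969 - 252)*(1/2740) = -672*1/2805 + 3237*(1/2740) = -224/935 + 3237/2740 = 482567/512380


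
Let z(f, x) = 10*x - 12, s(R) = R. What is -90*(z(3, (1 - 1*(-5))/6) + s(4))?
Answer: -180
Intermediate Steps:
z(f, x) = -12 + 10*x
-90*(z(3, (1 - 1*(-5))/6) + s(4)) = -90*((-12 + 10*((1 - 1*(-5))/6)) + 4) = -90*((-12 + 10*((1 + 5)*(⅙))) + 4) = -90*((-12 + 10*(6*(⅙))) + 4) = -90*((-12 + 10*1) + 4) = -90*((-12 + 10) + 4) = -90*(-2 + 4) = -90*2 = -180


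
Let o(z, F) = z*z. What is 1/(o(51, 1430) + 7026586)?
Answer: 1/7029187 ≈ 1.4226e-7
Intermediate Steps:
o(z, F) = z**2
1/(o(51, 1430) + 7026586) = 1/(51**2 + 7026586) = 1/(2601 + 7026586) = 1/7029187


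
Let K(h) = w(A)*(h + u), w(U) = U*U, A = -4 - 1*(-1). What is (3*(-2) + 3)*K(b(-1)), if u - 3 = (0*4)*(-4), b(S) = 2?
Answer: -135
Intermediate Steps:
A = -3 (A = -4 + 1 = -3)
w(U) = U**2
u = 3 (u = 3 + (0*4)*(-4) = 3 + 0*(-4) = 3 + 0 = 3)
K(h) = 27 + 9*h (K(h) = (-3)**2*(h + 3) = 9*(3 + h) = 27 + 9*h)
(3*(-2) + 3)*K(b(-1)) = (3*(-2) + 3)*(27 + 9*2) = (-6 + 3)*(27 + 18) = -3*45 = -135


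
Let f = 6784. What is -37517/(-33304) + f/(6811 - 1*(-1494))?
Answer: 537513021/276589720 ≈ 1.9434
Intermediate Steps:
-37517/(-33304) + f/(6811 - 1*(-1494)) = -37517/(-33304) + 6784/(6811 - 1*(-1494)) = -37517*(-1/33304) + 6784/(6811 + 1494) = 37517/33304 + 6784/8305 = 537513021/276589720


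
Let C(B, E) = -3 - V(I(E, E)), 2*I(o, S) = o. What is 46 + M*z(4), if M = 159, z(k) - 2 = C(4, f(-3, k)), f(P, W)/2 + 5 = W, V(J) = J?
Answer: 46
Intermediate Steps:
I(o, S) = o/2
f(P, W) = -10 + 2*W
C(B, E) = -3 - E/2
z(k) = 4 - k (z(k) = 2 + (-3 - (-10 + 2*k)/2) = 2 + (-3 + (5 - k)) = 2 + (2 - k) = 4 - k)
46 + M*z(4) = 46 + 159*(4 - 1*4) = 46 + 159*(4 - 4) = 46 + 159*0 = 46 + 0 = 46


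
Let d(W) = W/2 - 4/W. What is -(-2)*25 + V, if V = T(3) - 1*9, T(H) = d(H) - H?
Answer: 229/6 ≈ 38.167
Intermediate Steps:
d(W) = W/2 - 4/W (d(W) = W*(½) - 4/W = W/2 - 4/W)
T(H) = -4/H - H/2 (T(H) = (H/2 - 4/H) - H = -4/H - H/2)
V = -71/6 (V = (-4/3 - ½*3) - 1*9 = (-4*⅓ - 3/2) - 9 = (-4/3 - 3/2) - 9 = -17/6 - 9 = -71/6 ≈ -11.833)
-(-2)*25 + V = -(-2)*25 - 71/6 = -2*(-25) - 71/6 = 50 - 71/6 = 229/6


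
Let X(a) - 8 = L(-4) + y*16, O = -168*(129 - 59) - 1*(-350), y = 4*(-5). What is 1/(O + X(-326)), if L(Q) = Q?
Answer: -1/11726 ≈ -8.5281e-5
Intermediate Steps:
y = -20
O = -11410 (O = -168*70 + 350 = -11760 + 350 = -11410)
X(a) = -316 (X(a) = 8 + (-4 - 20*16) = 8 + (-4 - 320) = 8 - 324 = -316)
1/(O + X(-326)) = 1/(-11410 - 316) = 1/(-11726) = -1/11726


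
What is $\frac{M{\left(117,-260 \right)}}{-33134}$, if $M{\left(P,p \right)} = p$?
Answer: $\frac{130}{16567} \approx 0.0078469$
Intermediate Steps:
$\frac{M{\left(117,-260 \right)}}{-33134} = - \frac{260}{-33134} = \left(-260\right) \left(- \frac{1}{33134}\right) = \frac{130}{16567}$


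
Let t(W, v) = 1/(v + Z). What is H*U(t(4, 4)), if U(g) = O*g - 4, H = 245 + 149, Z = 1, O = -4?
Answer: -9456/5 ≈ -1891.2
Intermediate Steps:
t(W, v) = 1/(1 + v) (t(W, v) = 1/(v + 1) = 1/(1 + v))
H = 394
U(g) = -4 - 4*g (U(g) = -4*g - 4 = -4 - 4*g)
H*U(t(4, 4)) = 394*(-4 - 4/(1 + 4)) = 394*(-4 - 4/5) = 394*(-4 - 4*⅕) = 394*(-4 - ⅘) = 394*(-24/5) = -9456/5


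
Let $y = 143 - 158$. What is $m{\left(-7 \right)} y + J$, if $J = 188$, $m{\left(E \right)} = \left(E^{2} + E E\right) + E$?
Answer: $-1177$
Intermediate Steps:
$m{\left(E \right)} = E + 2 E^{2}$ ($m{\left(E \right)} = \left(E^{2} + E^{2}\right) + E = 2 E^{2} + E = E + 2 E^{2}$)
$y = -15$ ($y = 143 - 158 = -15$)
$m{\left(-7 \right)} y + J = - 7 \left(1 + 2 \left(-7\right)\right) \left(-15\right) + 188 = - 7 \left(1 - 14\right) \left(-15\right) + 188 = \left(-7\right) \left(-13\right) \left(-15\right) + 188 = 91 \left(-15\right) + 188 = -1365 + 188 = -1177$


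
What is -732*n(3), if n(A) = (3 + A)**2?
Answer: -26352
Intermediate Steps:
-732*n(3) = -732*(3 + 3)**2 = -732*6**2 = -732*36 = -26352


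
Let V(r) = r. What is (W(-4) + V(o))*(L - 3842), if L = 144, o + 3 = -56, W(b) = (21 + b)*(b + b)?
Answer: 721110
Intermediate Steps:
W(b) = 2*b*(21 + b) (W(b) = (21 + b)*(2*b) = 2*b*(21 + b))
o = -59 (o = -3 - 56 = -59)
(W(-4) + V(o))*(L - 3842) = (2*(-4)*(21 - 4) - 59)*(144 - 3842) = (2*(-4)*17 - 59)*(-3698) = (-136 - 59)*(-3698) = -195*(-3698) = 721110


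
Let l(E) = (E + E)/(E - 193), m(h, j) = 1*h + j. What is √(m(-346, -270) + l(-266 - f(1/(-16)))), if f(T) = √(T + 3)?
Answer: √(-1128848 - 614*√47)/√(1836 + √47) ≈ 24.796*I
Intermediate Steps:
m(h, j) = h + j
f(T) = √(3 + T)
l(E) = 2*E/(-193 + E) (l(E) = (2*E)/(-193 + E) = 2*E/(-193 + E))
√(m(-346, -270) + l(-266 - f(1/(-16)))) = √((-346 - 270) + 2*(-266 - √(3 + 1/(-16)))/(-193 + (-266 - √(3 + 1/(-16))))) = √(-616 + 2*(-266 - √(3 - 1/16))/(-193 + (-266 - √(3 - 1/16)))) = √(-616 + 2*(-266 - √(47/16))/(-193 + (-266 - √(47/16)))) = √(-616 + 2*(-266 - √47/4)/(-193 + (-266 - √47/4))) = √(-616 + 2*(-266 - √47/4)/(-459 - √47/4))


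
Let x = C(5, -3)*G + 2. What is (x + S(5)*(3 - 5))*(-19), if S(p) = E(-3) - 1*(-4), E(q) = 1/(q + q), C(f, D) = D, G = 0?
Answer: 323/3 ≈ 107.67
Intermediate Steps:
E(q) = 1/(2*q)
S(p) = 23/6 (S(p) = (½)/(-3) - 1*(-4) = (½)*(-⅓) + 4 = -⅙ + 4 = 23/6)
x = 2 (x = -3*0 + 2 = 0 + 2 = 2)
(x + S(5)*(3 - 5))*(-19) = (2 + 23*(3 - 5)/6)*(-19) = (2 + (23/6)*(-2))*(-19) = (2 - 23/3)*(-19) = -17/3*(-19) = 323/3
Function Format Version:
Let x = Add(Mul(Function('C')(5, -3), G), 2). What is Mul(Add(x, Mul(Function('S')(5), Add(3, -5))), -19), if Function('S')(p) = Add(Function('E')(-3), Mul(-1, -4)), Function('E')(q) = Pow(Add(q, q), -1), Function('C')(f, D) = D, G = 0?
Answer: Rational(323, 3) ≈ 107.67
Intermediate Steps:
Function('E')(q) = Mul(Rational(1, 2), Pow(q, -1)) (Function('E')(q) = Pow(Mul(2, q), -1) = Mul(Rational(1, 2), Pow(q, -1)))
Function('S')(p) = Rational(23, 6) (Function('S')(p) = Add(Mul(Rational(1, 2), Pow(-3, -1)), Mul(-1, -4)) = Add(Mul(Rational(1, 2), Rational(-1, 3)), 4) = Add(Rational(-1, 6), 4) = Rational(23, 6))
x = 2 (x = Add(Mul(-3, 0), 2) = Add(0, 2) = 2)
Mul(Add(x, Mul(Function('S')(5), Add(3, -5))), -19) = Mul(Add(2, Mul(Rational(23, 6), Add(3, -5))), -19) = Mul(Add(2, Mul(Rational(23, 6), -2)), -19) = Mul(Add(2, Rational(-23, 3)), -19) = Mul(Rational(-17, 3), -19) = Rational(323, 3)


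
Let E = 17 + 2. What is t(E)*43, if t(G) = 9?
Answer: 387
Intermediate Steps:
E = 19
t(E)*43 = 9*43 = 387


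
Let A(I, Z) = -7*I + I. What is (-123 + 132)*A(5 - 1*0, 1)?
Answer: -270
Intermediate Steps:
A(I, Z) = -6*I
(-123 + 132)*A(5 - 1*0, 1) = (-123 + 132)*(-6*(5 - 1*0)) = 9*(-6*(5 + 0)) = 9*(-6*5) = 9*(-30) = -270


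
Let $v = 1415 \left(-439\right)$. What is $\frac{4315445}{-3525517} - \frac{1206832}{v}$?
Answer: $\frac{1574017029819}{2189998277645} \approx 0.71873$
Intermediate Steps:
$v = -621185$
$\frac{4315445}{-3525517} - \frac{1206832}{v} = \frac{4315445}{-3525517} - \frac{1206832}{-621185} = 4315445 \left(- \frac{1}{3525517}\right) - - \frac{1206832}{621185} = - \frac{4315445}{3525517} + \frac{1206832}{621185} = \frac{1574017029819}{2189998277645}$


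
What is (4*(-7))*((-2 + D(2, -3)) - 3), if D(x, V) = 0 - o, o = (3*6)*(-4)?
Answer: -1876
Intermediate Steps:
o = -72 (o = 18*(-4) = -72)
D(x, V) = 72 (D(x, V) = 0 - 1*(-72) = 0 + 72 = 72)
(4*(-7))*((-2 + D(2, -3)) - 3) = (4*(-7))*((-2 + 72) - 3) = -28*(70 - 3) = -28*67 = -1876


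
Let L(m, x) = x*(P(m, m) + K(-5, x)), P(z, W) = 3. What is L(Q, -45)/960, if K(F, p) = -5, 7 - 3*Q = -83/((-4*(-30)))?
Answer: 3/32 ≈ 0.093750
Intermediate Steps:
Q = 923/360 (Q = 7/3 - (-83)/(3*((-4*(-30)))) = 7/3 - (-83)/(3*120) = 7/3 - 1/3*(-83/120) = 7/3 + 83/360 = 923/360 ≈ 2.5639)
L(m, x) = -2*x (L(m, x) = x*(3 - 5) = x*(-2) = -2*x)
L(Q, -45)/960 = -2*(-45)/960 = 90*(1/960) = 3/32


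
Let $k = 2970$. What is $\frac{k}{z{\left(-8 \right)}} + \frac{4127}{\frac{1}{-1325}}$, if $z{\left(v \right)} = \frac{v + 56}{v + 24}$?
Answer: $-5467285$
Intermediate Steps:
$z{\left(v \right)} = \frac{56 + v}{24 + v}$
$\frac{k}{z{\left(-8 \right)}} + \frac{4127}{\frac{1}{-1325}} = \frac{2970}{\frac{1}{24 - 8} \left(56 - 8\right)} + \frac{4127}{\frac{1}{-1325}} = \frac{2970}{\frac{1}{16} \cdot 48} + \frac{4127}{- \frac{1}{1325}} = \frac{2970}{\frac{1}{16} \cdot 48} + 4127 \left(-1325\right) = \frac{2970}{3} - 5468275 = 2970 \cdot \frac{1}{3} - 5468275 = 990 - 5468275 = -5467285$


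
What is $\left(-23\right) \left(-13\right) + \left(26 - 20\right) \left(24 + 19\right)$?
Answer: $557$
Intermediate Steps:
$\left(-23\right) \left(-13\right) + \left(26 - 20\right) \left(24 + 19\right) = 299 + 6 \cdot 43 = 299 + 258 = 557$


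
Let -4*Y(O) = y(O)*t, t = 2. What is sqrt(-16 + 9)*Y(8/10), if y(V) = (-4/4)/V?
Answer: 5*I*sqrt(7)/8 ≈ 1.6536*I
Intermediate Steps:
y(V) = -1/V (y(V) = (-4*1/4)/V = -1/V)
Y(O) = 1/(2*O) (Y(O) = -(-1/O)*2/4 = -(-1)/(2*O) = 1/(2*O))
sqrt(-16 + 9)*Y(8/10) = sqrt(-16 + 9)*(1/(2*((8/10)))) = sqrt(-7)*(1/(2*((8*(1/10))))) = (I*sqrt(7))*(1/(2*(4/5))) = (I*sqrt(7))*((1/2)*(5/4)) = (I*sqrt(7))*(5/8) = 5*I*sqrt(7)/8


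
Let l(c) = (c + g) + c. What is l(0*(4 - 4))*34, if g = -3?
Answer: -102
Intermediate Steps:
l(c) = -3 + 2*c (l(c) = (c - 3) + c = (-3 + c) + c = -3 + 2*c)
l(0*(4 - 4))*34 = (-3 + 2*(0*(4 - 4)))*34 = (-3 + 2*(0*0))*34 = (-3 + 2*0)*34 = (-3 + 0)*34 = -3*34 = -102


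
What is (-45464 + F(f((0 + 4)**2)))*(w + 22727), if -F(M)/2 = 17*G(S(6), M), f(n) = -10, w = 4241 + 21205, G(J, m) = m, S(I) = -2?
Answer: -2173758452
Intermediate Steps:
w = 25446
F(M) = -34*M
(-45464 + F(f((0 + 4)**2)))*(w + 22727) = (-45464 - 34*(-10))*(25446 + 22727) = (-45464 + 340)*48173 = -45124*48173 = -2173758452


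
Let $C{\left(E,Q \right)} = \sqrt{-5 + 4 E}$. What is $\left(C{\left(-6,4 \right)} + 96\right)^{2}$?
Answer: $\left(96 + i \sqrt{29}\right)^{2} \approx 9187.0 + 1034.0 i$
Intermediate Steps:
$\left(C{\left(-6,4 \right)} + 96\right)^{2} = \left(\sqrt{-5 + 4 \left(-6\right)} + 96\right)^{2} = \left(\sqrt{-5 - 24} + 96\right)^{2} = \left(\sqrt{-29} + 96\right)^{2} = \left(i \sqrt{29} + 96\right)^{2} = \left(96 + i \sqrt{29}\right)^{2}$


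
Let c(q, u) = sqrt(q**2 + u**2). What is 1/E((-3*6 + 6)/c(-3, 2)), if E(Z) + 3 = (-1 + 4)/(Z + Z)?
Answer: -192/563 + 8*sqrt(13)/563 ≈ -0.28980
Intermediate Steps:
E(Z) = -3 + 3/(2*Z) (E(Z) = -3 + (-1 + 4)/(Z + Z) = -3 + 3/((2*Z)) = -3 + 3*(1/(2*Z)) = -3 + 3/(2*Z))
1/E((-3*6 + 6)/c(-3, 2)) = 1/(-3 + 3/(2*(((-3*6 + 6)/(sqrt((-3)**2 + 2**2)))))) = 1/(-3 + 3/(2*(((-18 + 6)/(sqrt(9 + 4)))))) = 1/(-3 + 3/(2*((-12*sqrt(13)/13)))) = 1/(-3 + 3*(-sqrt(13)/12)/2) = 1/(-3 - sqrt(13)/8)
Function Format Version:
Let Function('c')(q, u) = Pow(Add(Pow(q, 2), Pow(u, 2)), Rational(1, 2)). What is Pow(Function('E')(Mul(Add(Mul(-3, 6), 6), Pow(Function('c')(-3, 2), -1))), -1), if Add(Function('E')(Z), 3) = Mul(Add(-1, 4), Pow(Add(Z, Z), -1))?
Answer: Add(Rational(-192, 563), Mul(Rational(8, 563), Pow(13, Rational(1, 2)))) ≈ -0.28980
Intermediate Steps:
Function('E')(Z) = Add(-3, Mul(Rational(3, 2), Pow(Z, -1))) (Function('E')(Z) = Add(-3, Mul(Add(-1, 4), Pow(Add(Z, Z), -1))) = Add(-3, Mul(3, Pow(Mul(2, Z), -1))) = Add(-3, Mul(3, Mul(Rational(1, 2), Pow(Z, -1)))) = Add(-3, Mul(Rational(3, 2), Pow(Z, -1))))
Pow(Function('E')(Mul(Add(Mul(-3, 6), 6), Pow(Function('c')(-3, 2), -1))), -1) = Pow(Add(-3, Mul(Rational(3, 2), Pow(Mul(Add(Mul(-3, 6), 6), Pow(Pow(Add(Pow(-3, 2), Pow(2, 2)), Rational(1, 2)), -1)), -1))), -1) = Pow(Add(-3, Mul(Rational(3, 2), Pow(Mul(Add(-18, 6), Pow(Pow(Add(9, 4), Rational(1, 2)), -1)), -1))), -1) = Pow(Add(-3, Mul(Rational(3, 2), Pow(Mul(-12, Pow(Pow(13, Rational(1, 2)), -1)), -1))), -1) = Pow(Add(-3, Mul(Rational(3, 2), Pow(Mul(-12, Mul(Rational(1, 13), Pow(13, Rational(1, 2)))), -1))), -1) = Pow(Add(-3, Mul(Rational(3, 2), Pow(Mul(Rational(-12, 13), Pow(13, Rational(1, 2))), -1))), -1) = Pow(Add(-3, Mul(Rational(3, 2), Mul(Rational(-1, 12), Pow(13, Rational(1, 2))))), -1) = Pow(Add(-3, Mul(Rational(-1, 8), Pow(13, Rational(1, 2)))), -1)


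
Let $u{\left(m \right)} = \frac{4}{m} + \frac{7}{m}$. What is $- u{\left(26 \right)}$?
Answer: $- \frac{11}{26} \approx -0.42308$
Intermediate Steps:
$u{\left(m \right)} = \frac{11}{m}$
$- u{\left(26 \right)} = - \frac{11}{26}$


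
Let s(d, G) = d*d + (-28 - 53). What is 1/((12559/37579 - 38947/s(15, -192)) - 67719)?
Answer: -5411376/367914752161 ≈ -1.4708e-5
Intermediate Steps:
s(d, G) = -81 + d² (s(d, G) = d² - 81 = -81 + d²)
1/((12559/37579 - 38947/s(15, -192)) - 67719) = 1/((12559/37579 - 38947/(-81 + 15²)) - 67719) = 1/((12559*(1/37579) - 38947/(-81 + 225)) - 67719) = 1/((12559/37579 - 38947/144) - 67719) = 1/(-1461780817/5411376 - 67719) = 1/(-367914752161/5411376) = -5411376/367914752161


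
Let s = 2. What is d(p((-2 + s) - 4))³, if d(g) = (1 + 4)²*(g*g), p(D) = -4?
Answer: 64000000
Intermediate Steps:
d(g) = 25*g² (d(g) = 5²*g² = 25*g²)
d(p((-2 + s) - 4))³ = (25*(-4)²)³ = (25*16)³ = 400³ = 64000000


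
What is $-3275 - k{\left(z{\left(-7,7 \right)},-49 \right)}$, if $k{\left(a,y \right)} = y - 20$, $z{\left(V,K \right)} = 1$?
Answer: $-3206$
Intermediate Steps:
$k{\left(a,y \right)} = -20 + y$ ($k{\left(a,y \right)} = y - 20 = -20 + y$)
$-3275 - k{\left(z{\left(-7,7 \right)},-49 \right)} = -3275 - \left(-20 - 49\right) = -3275 - -69 = -3275 + 69 = -3206$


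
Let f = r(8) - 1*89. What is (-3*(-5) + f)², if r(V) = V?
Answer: 4356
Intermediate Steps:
f = -81 (f = 8 - 1*89 = 8 - 89 = -81)
(-3*(-5) + f)² = (-3*(-5) - 81)² = (15 - 81)² = (-66)² = 4356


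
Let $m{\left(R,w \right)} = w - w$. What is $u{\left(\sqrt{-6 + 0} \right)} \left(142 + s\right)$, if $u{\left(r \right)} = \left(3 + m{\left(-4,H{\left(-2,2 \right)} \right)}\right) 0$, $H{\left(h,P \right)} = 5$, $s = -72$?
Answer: $0$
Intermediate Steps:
$m{\left(R,w \right)} = 0$
$u{\left(r \right)} = 0$ ($u{\left(r \right)} = \left(3 + 0\right) 0 = 3 \cdot 0 = 0$)
$u{\left(\sqrt{-6 + 0} \right)} \left(142 + s\right) = 0 \left(142 - 72\right) = 0 \cdot 70 = 0$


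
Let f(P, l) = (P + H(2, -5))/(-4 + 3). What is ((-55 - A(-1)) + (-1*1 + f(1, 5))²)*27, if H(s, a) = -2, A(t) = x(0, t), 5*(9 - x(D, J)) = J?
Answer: -8667/5 ≈ -1733.4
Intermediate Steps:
x(D, J) = 9 - J/5
A(t) = 9 - t/5
f(P, l) = 2 - P (f(P, l) = (P - 2)/(-4 + 3) = (-2 + P)/(-1) = (-2 + P)*(-1) = 2 - P)
((-55 - A(-1)) + (-1*1 + f(1, 5))²)*27 = ((-55 - (9 - ⅕*(-1))) + (-1*1 + (2 - 1*1))²)*27 = ((-55 - (9 + ⅕)) + (-1 + (2 - 1))²)*27 = ((-55 - 1*46/5) + (-1 + 1)²)*27 = ((-55 - 46/5) + 0²)*27 = (-321/5 + 0)*27 = -321/5*27 = -8667/5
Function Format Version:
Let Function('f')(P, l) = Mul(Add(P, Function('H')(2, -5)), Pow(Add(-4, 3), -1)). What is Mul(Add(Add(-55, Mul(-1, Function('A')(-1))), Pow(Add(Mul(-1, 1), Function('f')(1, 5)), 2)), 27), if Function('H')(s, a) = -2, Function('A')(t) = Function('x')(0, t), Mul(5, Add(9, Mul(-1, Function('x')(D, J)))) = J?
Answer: Rational(-8667, 5) ≈ -1733.4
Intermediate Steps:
Function('x')(D, J) = Add(9, Mul(Rational(-1, 5), J))
Function('A')(t) = Add(9, Mul(Rational(-1, 5), t))
Function('f')(P, l) = Add(2, Mul(-1, P)) (Function('f')(P, l) = Mul(Add(P, -2), Pow(Add(-4, 3), -1)) = Mul(Add(-2, P), Pow(-1, -1)) = Mul(Add(-2, P), -1) = Add(2, Mul(-1, P)))
Mul(Add(Add(-55, Mul(-1, Function('A')(-1))), Pow(Add(Mul(-1, 1), Function('f')(1, 5)), 2)), 27) = Mul(Add(Add(-55, Mul(-1, Add(9, Mul(Rational(-1, 5), -1)))), Pow(Add(Mul(-1, 1), Add(2, Mul(-1, 1))), 2)), 27) = Mul(Add(Add(-55, Mul(-1, Add(9, Rational(1, 5)))), Pow(Add(-1, Add(2, -1)), 2)), 27) = Mul(Add(Add(-55, Mul(-1, Rational(46, 5))), Pow(Add(-1, 1), 2)), 27) = Mul(Add(Add(-55, Rational(-46, 5)), Pow(0, 2)), 27) = Mul(Add(Rational(-321, 5), 0), 27) = Mul(Rational(-321, 5), 27) = Rational(-8667, 5)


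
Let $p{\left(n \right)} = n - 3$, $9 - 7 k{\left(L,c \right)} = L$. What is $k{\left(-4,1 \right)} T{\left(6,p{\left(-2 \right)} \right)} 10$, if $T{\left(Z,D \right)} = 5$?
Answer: $\frac{650}{7} \approx 92.857$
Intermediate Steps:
$k{\left(L,c \right)} = \frac{9}{7} - \frac{L}{7}$
$p{\left(n \right)} = -3 + n$
$k{\left(-4,1 \right)} T{\left(6,p{\left(-2 \right)} \right)} 10 = \left(\frac{9}{7} - - \frac{4}{7}\right) 5 \cdot 10 = \left(\frac{9}{7} + \frac{4}{7}\right) 5 \cdot 10 = \frac{13}{7} \cdot 5 \cdot 10 = \frac{65}{7} \cdot 10 = \frac{650}{7}$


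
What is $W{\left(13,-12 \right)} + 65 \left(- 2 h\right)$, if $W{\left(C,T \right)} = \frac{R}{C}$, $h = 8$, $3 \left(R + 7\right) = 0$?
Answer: $- \frac{13527}{13} \approx -1040.5$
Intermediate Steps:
$R = -7$ ($R = -7 + \frac{1}{3} \cdot 0 = -7 + 0 = -7$)
$W{\left(C,T \right)} = - \frac{7}{C}$
$W{\left(13,-12 \right)} + 65 \left(- 2 h\right) = - \frac{7}{13} + 65 \left(\left(-2\right) 8\right) = \left(-7\right) \frac{1}{13} + 65 \left(-16\right) = - \frac{7}{13} - 1040 = - \frac{13527}{13}$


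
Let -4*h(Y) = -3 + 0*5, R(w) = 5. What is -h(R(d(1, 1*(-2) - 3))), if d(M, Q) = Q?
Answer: -¾ ≈ -0.75000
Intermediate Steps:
h(Y) = ¾ (h(Y) = -(-3 + 0*5)/4 = -(-3 + 0)/4 = -¼*(-3) = ¾)
-h(R(d(1, 1*(-2) - 3))) = -1*¾ = -¾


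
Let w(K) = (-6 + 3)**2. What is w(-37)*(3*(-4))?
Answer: -108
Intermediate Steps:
w(K) = 9 (w(K) = (-3)**2 = 9)
w(-37)*(3*(-4)) = 9*(3*(-4)) = 9*(-12) = -108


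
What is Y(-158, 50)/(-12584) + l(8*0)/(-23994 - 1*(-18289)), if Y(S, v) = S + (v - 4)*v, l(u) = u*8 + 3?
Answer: -6128931/35895860 ≈ -0.17074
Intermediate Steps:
l(u) = 3 + 8*u (l(u) = 8*u + 3 = 3 + 8*u)
Y(S, v) = S + v*(-4 + v) (Y(S, v) = S + (-4 + v)*v = S + v*(-4 + v))
Y(-158, 50)/(-12584) + l(8*0)/(-23994 - 1*(-18289)) = (-158 + 50² - 4*50)/(-12584) + (3 + 8*(8*0))/(-23994 - 1*(-18289)) = (-158 + 2500 - 200)*(-1/12584) + (3 + 8*0)/(-23994 + 18289) = 2142*(-1/12584) + (3 + 0)/(-5705) = -1071/6292 + 3*(-1/5705) = -1071/6292 - 3/5705 = -6128931/35895860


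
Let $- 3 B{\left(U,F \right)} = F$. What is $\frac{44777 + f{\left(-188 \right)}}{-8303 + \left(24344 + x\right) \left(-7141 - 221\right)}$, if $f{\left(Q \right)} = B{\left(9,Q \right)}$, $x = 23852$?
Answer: $- \frac{134519}{1064481765} \approx -0.00012637$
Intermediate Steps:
$B{\left(U,F \right)} = - \frac{F}{3}$
$f{\left(Q \right)} = - \frac{Q}{3}$
$\frac{44777 + f{\left(-188 \right)}}{-8303 + \left(24344 + x\right) \left(-7141 - 221\right)} = \frac{44777 - - \frac{188}{3}}{-8303 + \left(24344 + 23852\right) \left(-7141 - 221\right)} = \frac{44777 + \frac{188}{3}}{-8303 + 48196 \left(-7362\right)} = \frac{134519}{3 \left(-8303 - 354818952\right)} = \frac{134519}{3 \left(-354827255\right)} = \frac{134519}{3} \left(- \frac{1}{354827255}\right) = - \frac{134519}{1064481765}$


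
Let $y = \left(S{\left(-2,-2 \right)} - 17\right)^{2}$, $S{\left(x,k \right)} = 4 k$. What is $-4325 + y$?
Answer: $-3700$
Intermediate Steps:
$y = 625$ ($y = \left(4 \left(-2\right) - 17\right)^{2} = \left(-8 - 17\right)^{2} = \left(-25\right)^{2} = 625$)
$-4325 + y = -4325 + 625 = -3700$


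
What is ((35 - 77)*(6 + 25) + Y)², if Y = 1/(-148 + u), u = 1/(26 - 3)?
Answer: 19631359471441/11580409 ≈ 1.6952e+6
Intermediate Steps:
u = 1/23 ≈ 0.043478
Y = -23/3403 (Y = 1/(-148 + 1/23) = 1/(-3403/23) = -23/3403 ≈ -0.0067587)
((35 - 77)*(6 + 25) + Y)² = ((35 - 77)*(6 + 25) - 23/3403)² = (-42*31 - 23/3403)² = (-1302 - 23/3403)² = (-4430729/3403)² = 19631359471441/11580409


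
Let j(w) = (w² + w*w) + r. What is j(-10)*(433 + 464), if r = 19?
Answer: 196443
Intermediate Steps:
j(w) = 19 + 2*w² (j(w) = (w² + w*w) + 19 = (w² + w²) + 19 = 2*w² + 19 = 19 + 2*w²)
j(-10)*(433 + 464) = (19 + 2*(-10)²)*(433 + 464) = (19 + 2*100)*897 = (19 + 200)*897 = 219*897 = 196443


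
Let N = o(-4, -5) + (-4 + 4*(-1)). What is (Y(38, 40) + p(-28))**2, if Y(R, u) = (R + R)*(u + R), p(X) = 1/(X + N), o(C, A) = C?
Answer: 56225420161/1600 ≈ 3.5141e+7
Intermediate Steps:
N = -12 (N = -4 + (-4 + 4*(-1)) = -4 + (-4 - 4) = -4 - 8 = -12)
p(X) = 1/(-12 + X) (p(X) = 1/(X - 12) = 1/(-12 + X))
Y(R, u) = 2*R*(R + u) (Y(R, u) = (2*R)*(R + u) = 2*R*(R + u))
(Y(38, 40) + p(-28))**2 = (2*38*(38 + 40) + 1/(-12 - 28))**2 = (2*38*78 + 1/(-40))**2 = (5928 - 1/40)**2 = (237119/40)**2 = 56225420161/1600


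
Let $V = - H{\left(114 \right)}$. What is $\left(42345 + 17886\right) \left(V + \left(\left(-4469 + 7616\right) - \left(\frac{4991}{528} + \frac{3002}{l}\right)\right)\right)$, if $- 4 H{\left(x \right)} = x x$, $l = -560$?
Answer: $\frac{2371544649497}{6160} \approx 3.8499 \cdot 10^{8}$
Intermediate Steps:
$H{\left(x \right)} = - \frac{x^{2}}{4}$ ($H{\left(x \right)} = - \frac{x x}{4} = - \frac{x^{2}}{4}$)
$V = 3249$ ($V = - \frac{\left(-1\right) 114^{2}}{4} = - \frac{\left(-1\right) 12996}{4} = \left(-1\right) \left(-3249\right) = 3249$)
$\left(42345 + 17886\right) \left(V + \left(\left(-4469 + 7616\right) - \left(\frac{4991}{528} + \frac{3002}{l}\right)\right)\right) = \left(42345 + 17886\right) \left(3249 + \left(\left(-4469 + 7616\right) - \left(- \frac{1501}{280} + \frac{4991}{528}\right)\right)\right) = 60231 \left(3249 + \left(3147 - \frac{75619}{18480}\right)\right) = 60231 \left(3249 + \frac{58080941}{18480}\right) = 60231 \cdot \frac{118122461}{18480} = \frac{2371544649497}{6160}$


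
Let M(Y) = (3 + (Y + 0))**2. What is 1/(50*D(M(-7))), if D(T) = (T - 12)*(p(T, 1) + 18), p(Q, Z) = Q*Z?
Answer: 1/6800 ≈ 0.00014706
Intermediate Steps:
M(Y) = (3 + Y)**2
D(T) = (-12 + T)*(18 + T) (D(T) = (T - 12)*(T*1 + 18) = (-12 + T)*(T + 18) = (-12 + T)*(18 + T))
1/(50*D(M(-7))) = 1/(50*(-216 + ((3 - 7)**2)**2 + 6*(3 - 7)**2)) = 1/(50*(-216 + ((-4)**2)**2 + 6*(-4)**2)) = 1/(50*(-216 + 16**2 + 6*16)) = 1/(50*(-216 + 256 + 96)) = 1/(50*136) = 1/6800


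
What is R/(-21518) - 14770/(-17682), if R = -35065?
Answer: 66988585/27177234 ≈ 2.4649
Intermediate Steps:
R/(-21518) - 14770/(-17682) = -35065/(-21518) - 14770/(-17682) = -35065*(-1/21518) - 14770*(-1/17682) = 35065/21518 + 1055/1263 = 66988585/27177234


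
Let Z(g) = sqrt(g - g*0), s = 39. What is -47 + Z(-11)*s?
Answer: -47 + 39*I*sqrt(11) ≈ -47.0 + 129.35*I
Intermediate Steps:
Z(g) = sqrt(g) (Z(g) = sqrt(g + 0) = sqrt(g))
-47 + Z(-11)*s = -47 + sqrt(-11)*39 = -47 + (I*sqrt(11))*39 = -47 + 39*I*sqrt(11)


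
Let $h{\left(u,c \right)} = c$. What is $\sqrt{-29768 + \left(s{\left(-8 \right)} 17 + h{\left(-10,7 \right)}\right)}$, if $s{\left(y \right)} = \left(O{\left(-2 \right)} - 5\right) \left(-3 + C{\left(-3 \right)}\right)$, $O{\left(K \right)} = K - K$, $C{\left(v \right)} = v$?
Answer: $i \sqrt{29251} \approx 171.03 i$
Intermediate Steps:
$O{\left(K \right)} = 0$
$s{\left(y \right)} = 30$ ($s{\left(y \right)} = \left(0 - 5\right) \left(-3 - 3\right) = \left(-5\right) \left(-6\right) = 30$)
$\sqrt{-29768 + \left(s{\left(-8 \right)} 17 + h{\left(-10,7 \right)}\right)} = \sqrt{-29768 + \left(30 \cdot 17 + 7\right)} = \sqrt{-29768 + \left(510 + 7\right)} = \sqrt{-29768 + 517} = \sqrt{-29251} = i \sqrt{29251}$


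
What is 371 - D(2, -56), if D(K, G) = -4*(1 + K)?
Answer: 383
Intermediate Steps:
D(K, G) = -4 - 4*K
371 - D(2, -56) = 371 - (-4 - 4*2) = 371 - (-4 - 8) = 371 - 1*(-12) = 371 + 12 = 383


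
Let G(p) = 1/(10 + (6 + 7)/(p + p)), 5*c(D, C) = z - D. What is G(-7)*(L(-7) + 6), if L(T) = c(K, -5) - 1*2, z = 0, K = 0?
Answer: 56/127 ≈ 0.44094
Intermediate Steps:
c(D, C) = -D/5 (c(D, C) = (0 - D)/5 = (-D)/5 = -D/5)
L(T) = -2 (L(T) = -⅕*0 - 1*2 = 0 - 2 = -2)
G(p) = 1/(10 + 13/(2*p)) (G(p) = 1/(10 + 13/((2*p))) = 1/(10 + 13*(1/(2*p))) = 1/(10 + 13/(2*p)))
G(-7)*(L(-7) + 6) = (2*(-7)/(13 + 20*(-7)))*(-2 + 6) = (2*(-7)/(13 - 140))*4 = (2*(-7)/(-127))*4 = (2*(-7)*(-1/127))*4 = (14/127)*4 = 56/127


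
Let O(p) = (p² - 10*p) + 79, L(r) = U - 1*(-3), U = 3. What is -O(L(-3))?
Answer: -55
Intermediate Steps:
L(r) = 6 (L(r) = 3 - 1*(-3) = 3 + 3 = 6)
O(p) = 79 + p² - 10*p
-O(L(-3)) = -(79 + 6² - 10*6) = -(79 + 36 - 60) = -1*55 = -55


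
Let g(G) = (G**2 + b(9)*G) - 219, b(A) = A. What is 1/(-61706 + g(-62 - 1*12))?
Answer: -1/57115 ≈ -1.7509e-5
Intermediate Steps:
g(G) = -219 + G**2 + 9*G (g(G) = (G**2 + 9*G) - 219 = -219 + G**2 + 9*G)
1/(-61706 + g(-62 - 1*12)) = 1/(-61706 + (-219 + (-62 - 1*12)**2 + 9*(-62 - 1*12))) = 1/(-61706 + (-219 + (-62 - 12)**2 + 9*(-62 - 12))) = 1/(-61706 + (-219 + (-74)**2 + 9*(-74))) = 1/(-61706 + (-219 + 5476 - 666)) = 1/(-61706 + 4591) = 1/(-57115) = -1/57115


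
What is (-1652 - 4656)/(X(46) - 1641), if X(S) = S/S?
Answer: 1577/410 ≈ 3.8463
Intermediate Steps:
X(S) = 1
(-1652 - 4656)/(X(46) - 1641) = (-1652 - 4656)/(1 - 1641) = -6308/(-1640) = -6308*(-1/1640) = 1577/410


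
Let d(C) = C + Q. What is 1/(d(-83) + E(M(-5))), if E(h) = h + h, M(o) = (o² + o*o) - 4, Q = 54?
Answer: 1/63 ≈ 0.015873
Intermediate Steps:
M(o) = -4 + 2*o² (M(o) = (o² + o²) - 4 = 2*o² - 4 = -4 + 2*o²)
d(C) = 54 + C (d(C) = C + 54 = 54 + C)
E(h) = 2*h
1/(d(-83) + E(M(-5))) = 1/((54 - 83) + 2*(-4 + 2*(-5)²)) = 1/(-29 + 2*(-4 + 2*25)) = 1/(-29 + 2*(-4 + 50)) = 1/(-29 + 2*46) = 1/(-29 + 92) = 1/63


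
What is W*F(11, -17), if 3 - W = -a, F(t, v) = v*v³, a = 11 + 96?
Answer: 9187310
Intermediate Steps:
a = 107
F(t, v) = v⁴
W = 110 (W = 3 - (-1)*107 = 3 - 1*(-107) = 3 + 107 = 110)
W*F(11, -17) = 110*(-17)⁴ = 110*83521 = 9187310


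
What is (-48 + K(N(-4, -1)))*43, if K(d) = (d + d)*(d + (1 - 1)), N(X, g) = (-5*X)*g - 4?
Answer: 47472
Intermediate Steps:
N(X, g) = -4 - 5*X*g (N(X, g) = -5*X*g - 4 = -4 - 5*X*g)
K(d) = 2*d² (K(d) = (2*d)*(d + 0) = (2*d)*d = 2*d²)
(-48 + K(N(-4, -1)))*43 = (-48 + 2*(-4 - 5*(-4)*(-1))²)*43 = (-48 + 2*(-4 - 20)²)*43 = (-48 + 2*(-24)²)*43 = (-48 + 2*576)*43 = (-48 + 1152)*43 = 1104*43 = 47472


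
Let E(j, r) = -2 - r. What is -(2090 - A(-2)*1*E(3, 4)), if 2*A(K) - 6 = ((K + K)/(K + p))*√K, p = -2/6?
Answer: -2108 - 36*I*√2/7 ≈ -2108.0 - 7.2731*I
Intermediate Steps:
p = -⅓ (p = -2*⅙ = -⅓ ≈ -0.33333)
A(K) = 3 + K^(3/2)/(-⅓ + K) (A(K) = 3 + (((K + K)/(K - ⅓))*√K)/2 = 3 + (((2*K)/(-⅓ + K))*√K)/2 = 3 + ((2*K/(-⅓ + K))*√K)/2 = 3 + (2*K^(3/2)/(-⅓ + K))/2 = 3 + K^(3/2)/(-⅓ + K))
-(2090 - A(-2)*1*E(3, 4)) = -(2090 - (3*(-1 + (-2)^(3/2) + 3*(-2))/(-1 + 3*(-2)))*1*(-2 - 1*4)) = -(2090 - (3*(-1 - 2*I*√2 - 6)/(-1 - 6))*1*(-2 - 4)) = -(2090 - (3*(-7 - 2*I*√2)/(-7))*1*(-6)) = -(2090 - (3*(-⅐)*(-7 - 2*I*√2))*1*(-6)) = -(2090 - (3 + 6*I*√2/7)*1*(-6)) = -(2090 - (3 + 6*I*√2/7)*(-6)) = -(2090 - (-18 - 36*I*√2/7)) = -(2090 + (18 + 36*I*√2/7)) = -(2108 + 36*I*√2/7) = -2108 - 36*I*√2/7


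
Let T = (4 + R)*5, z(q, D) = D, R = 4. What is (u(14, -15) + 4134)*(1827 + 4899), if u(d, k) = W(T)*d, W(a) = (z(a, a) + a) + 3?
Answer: 35620896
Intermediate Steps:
T = 40 (T = (4 + 4)*5 = 8*5 = 40)
W(a) = 3 + 2*a (W(a) = (a + a) + 3 = 2*a + 3 = 3 + 2*a)
u(d, k) = 83*d (u(d, k) = (3 + 2*40)*d = (3 + 80)*d = 83*d)
(u(14, -15) + 4134)*(1827 + 4899) = (83*14 + 4134)*(1827 + 4899) = (1162 + 4134)*6726 = 5296*6726 = 35620896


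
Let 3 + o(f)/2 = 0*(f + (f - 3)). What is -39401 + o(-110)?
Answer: -39407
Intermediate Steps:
o(f) = -6 (o(f) = -6 + 2*(0*(f + (f - 3))) = -6 + 2*(0*(f + (-3 + f))) = -6 + 2*(0*(-3 + 2*f)) = -6 + 2*0 = -6 + 0 = -6)
-39401 + o(-110) = -39401 - 6 = -39407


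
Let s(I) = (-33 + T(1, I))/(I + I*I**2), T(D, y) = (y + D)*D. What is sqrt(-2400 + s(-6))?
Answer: I*sqrt(29568291)/111 ≈ 48.988*I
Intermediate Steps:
T(D, y) = D*(D + y) (T(D, y) = (D + y)*D = D*(D + y))
s(I) = (-32 + I)/(I + I**3) (s(I) = (-33 + 1*(1 + I))/(I + I*I**2) = (-33 + (1 + I))/(I + I**3) = (-32 + I)/(I + I**3))
sqrt(-2400 + s(-6)) = sqrt(-2400 + (-32 - 6)/(-6 + (-6)**3)) = sqrt(-2400 - 38/(-6 - 216)) = sqrt(-2400 - 38/(-222)) = sqrt(-2400 - 1/222*(-38)) = sqrt(-2400 + 19/111) = sqrt(-266381/111) = I*sqrt(29568291)/111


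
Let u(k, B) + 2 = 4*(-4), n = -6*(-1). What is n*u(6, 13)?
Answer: -108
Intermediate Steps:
n = 6
u(k, B) = -18 (u(k, B) = -2 + 4*(-4) = -2 - 16 = -18)
n*u(6, 13) = 6*(-18) = -108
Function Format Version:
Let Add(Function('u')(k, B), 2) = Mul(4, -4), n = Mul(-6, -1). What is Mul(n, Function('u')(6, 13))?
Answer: -108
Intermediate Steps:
n = 6
Function('u')(k, B) = -18 (Function('u')(k, B) = Add(-2, Mul(4, -4)) = Add(-2, -16) = -18)
Mul(n, Function('u')(6, 13)) = Mul(6, -18) = -108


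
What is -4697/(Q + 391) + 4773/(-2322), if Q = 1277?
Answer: -24377/5004 ≈ -4.8715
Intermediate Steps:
-4697/(Q + 391) + 4773/(-2322) = -4697/(1277 + 391) + 4773/(-2322) = -4697/1668 + 4773*(-1/2322) = -4697*1/1668 - 37/18 = -4697/1668 - 37/18 = -24377/5004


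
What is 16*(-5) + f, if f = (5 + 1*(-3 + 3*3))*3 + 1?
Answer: -46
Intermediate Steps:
f = 34 (f = (5 + 1*(-3 + 9))*3 + 1 = (5 + 1*6)*3 + 1 = (5 + 6)*3 + 1 = 11*3 + 1 = 33 + 1 = 34)
16*(-5) + f = 16*(-5) + 34 = -80 + 34 = -46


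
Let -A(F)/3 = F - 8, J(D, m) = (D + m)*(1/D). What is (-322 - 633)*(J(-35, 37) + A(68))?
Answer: 1203682/7 ≈ 1.7195e+5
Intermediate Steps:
J(D, m) = (D + m)/D
A(F) = 24 - 3*F (A(F) = -3*(F - 8) = -3*(-8 + F) = 24 - 3*F)
(-322 - 633)*(J(-35, 37) + A(68)) = (-322 - 633)*((-35 + 37)/(-35) + (24 - 3*68)) = -955*(-1/35*2 + (24 - 204)) = -955*(-2/35 - 180) = -955*(-6302/35) = 1203682/7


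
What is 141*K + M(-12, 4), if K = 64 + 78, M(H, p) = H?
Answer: 20010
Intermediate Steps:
K = 142
141*K + M(-12, 4) = 141*142 - 12 = 20022 - 12 = 20010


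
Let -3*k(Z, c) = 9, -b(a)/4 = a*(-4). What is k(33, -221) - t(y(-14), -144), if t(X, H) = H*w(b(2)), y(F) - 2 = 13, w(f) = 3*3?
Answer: 1293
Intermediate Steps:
b(a) = 16*a (b(a) = -4*a*(-4) = -(-16)*a = 16*a)
k(Z, c) = -3 (k(Z, c) = -⅓*9 = -3)
w(f) = 9
y(F) = 15 (y(F) = 2 + 13 = 15)
t(X, H) = 9*H (t(X, H) = H*9 = 9*H)
k(33, -221) - t(y(-14), -144) = -3 - 9*(-144) = -3 - 1*(-1296) = -3 + 1296 = 1293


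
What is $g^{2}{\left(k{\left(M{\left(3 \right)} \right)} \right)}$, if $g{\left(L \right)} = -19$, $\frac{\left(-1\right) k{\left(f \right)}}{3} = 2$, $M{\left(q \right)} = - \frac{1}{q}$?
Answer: $361$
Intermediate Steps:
$k{\left(f \right)} = -6$ ($k{\left(f \right)} = \left(-3\right) 2 = -6$)
$g^{2}{\left(k{\left(M{\left(3 \right)} \right)} \right)} = \left(-19\right)^{2} = 361$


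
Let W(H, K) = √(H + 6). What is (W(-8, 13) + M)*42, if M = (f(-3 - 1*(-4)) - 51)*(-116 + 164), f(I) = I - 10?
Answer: -120960 + 42*I*√2 ≈ -1.2096e+5 + 59.397*I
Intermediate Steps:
f(I) = -10 + I
M = -2880 (M = ((-10 + (-3 - 1*(-4))) - 51)*(-116 + 164) = ((-10 + (-3 + 4)) - 51)*48 = ((-10 + 1) - 51)*48 = (-9 - 51)*48 = -60*48 = -2880)
W(H, K) = √(6 + H)
(W(-8, 13) + M)*42 = (√(6 - 8) - 2880)*42 = (√(-2) - 2880)*42 = (I*√2 - 2880)*42 = (-2880 + I*√2)*42 = -120960 + 42*I*√2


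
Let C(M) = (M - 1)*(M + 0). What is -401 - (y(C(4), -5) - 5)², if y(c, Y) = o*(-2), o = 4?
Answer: -570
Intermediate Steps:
C(M) = M*(-1 + M) (C(M) = (-1 + M)*M = M*(-1 + M))
y(c, Y) = -8 (y(c, Y) = 4*(-2) = -8)
-401 - (y(C(4), -5) - 5)² = -401 - (-8 - 5)² = -401 - 1*(-13)² = -401 - 1*169 = -401 - 169 = -570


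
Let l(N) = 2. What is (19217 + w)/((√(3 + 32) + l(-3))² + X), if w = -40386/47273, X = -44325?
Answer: -20114808704265/46357067566714 - 908404855*√35/23178533783357 ≈ -0.43414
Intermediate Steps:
w = -40386/47273 ≈ -0.85431
(19217 + w)/((√(3 + 32) + l(-3))² + X) = (19217 - 40386/47273)/((√(3 + 32) + 2)² - 44325) = 908404855/(47273*((√35 + 2)² - 44325)) = 908404855/(47273*((2 + √35)² - 44325)) = 908404855/(47273*(-44325 + (2 + √35)²))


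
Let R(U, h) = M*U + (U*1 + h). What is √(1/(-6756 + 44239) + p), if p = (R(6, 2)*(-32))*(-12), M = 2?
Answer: √10790210257003/37483 ≈ 87.636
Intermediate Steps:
R(U, h) = h + 3*U (R(U, h) = 2*U + (U*1 + h) = 2*U + (U + h) = h + 3*U)
p = 7680 (p = ((2 + 3*6)*(-32))*(-12) = ((2 + 18)*(-32))*(-12) = (20*(-32))*(-12) = -640*(-12) = 7680)
√(1/(-6756 + 44239) + p) = √(1/(-6756 + 44239) + 7680) = √(1/37483 + 7680) = √(287869441/37483) = √10790210257003/37483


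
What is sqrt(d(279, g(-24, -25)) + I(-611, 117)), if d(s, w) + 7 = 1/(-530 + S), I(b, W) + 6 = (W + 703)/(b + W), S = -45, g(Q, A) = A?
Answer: I*sqrt(11829671282)/28405 ≈ 3.8291*I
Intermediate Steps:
I(b, W) = -6 + (703 + W)/(W + b) (I(b, W) = -6 + (W + 703)/(b + W) = -6 + (703 + W)/(W + b))
d(s, w) = -4026/575 (d(s, w) = -7 + 1/(-530 - 45) = -7 + 1/(-575) = -7 - 1/575 = -4026/575)
sqrt(d(279, g(-24, -25)) + I(-611, 117)) = sqrt(-4026/575 + (703 - 6*(-611) - 5*117)/(117 - 611)) = sqrt(-4026/575 + (703 + 3666 - 585)/(-494)) = sqrt(-4026/575 - 1/494*3784) = sqrt(-4026/575 - 1892/247) = sqrt(-2082322/142025) = I*sqrt(11829671282)/28405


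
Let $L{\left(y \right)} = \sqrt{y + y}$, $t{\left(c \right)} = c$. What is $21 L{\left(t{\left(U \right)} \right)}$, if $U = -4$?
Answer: $42 i \sqrt{2} \approx 59.397 i$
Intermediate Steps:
$L{\left(y \right)} = \sqrt{2} \sqrt{y}$ ($L{\left(y \right)} = \sqrt{2 y} = \sqrt{2} \sqrt{y}$)
$21 L{\left(t{\left(U \right)} \right)} = 21 \sqrt{2} \sqrt{-4} = 21 \sqrt{2} \cdot 2 i = 21 \cdot 2 i \sqrt{2} = 42 i \sqrt{2}$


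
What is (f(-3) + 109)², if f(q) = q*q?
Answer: 13924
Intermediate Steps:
f(q) = q²
(f(-3) + 109)² = ((-3)² + 109)² = (9 + 109)² = 118² = 13924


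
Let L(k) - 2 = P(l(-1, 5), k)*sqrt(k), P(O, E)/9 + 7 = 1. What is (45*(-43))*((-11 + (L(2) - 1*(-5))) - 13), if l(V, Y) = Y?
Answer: 32895 + 104490*sqrt(2) ≈ 1.8067e+5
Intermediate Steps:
P(O, E) = -54 (P(O, E) = -63 + 9*1 = -63 + 9 = -54)
L(k) = 2 - 54*sqrt(k)
(45*(-43))*((-11 + (L(2) - 1*(-5))) - 13) = (45*(-43))*((-11 + ((2 - 54*sqrt(2)) - 1*(-5))) - 13) = -1935*((-11 + ((2 - 54*sqrt(2)) + 5)) - 13) = -1935*((-11 + (7 - 54*sqrt(2))) - 13) = -1935*((-4 - 54*sqrt(2)) - 13) = -1935*(-17 - 54*sqrt(2)) = 32895 + 104490*sqrt(2)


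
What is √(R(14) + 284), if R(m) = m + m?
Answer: 2*√78 ≈ 17.664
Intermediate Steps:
R(m) = 2*m
√(R(14) + 284) = √(2*14 + 284) = √(28 + 284) = √312 = 2*√78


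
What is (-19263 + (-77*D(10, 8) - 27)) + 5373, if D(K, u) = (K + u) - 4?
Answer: -14995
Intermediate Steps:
D(K, u) = -4 + K + u
(-19263 + (-77*D(10, 8) - 27)) + 5373 = (-19263 + (-77*(-4 + 10 + 8) - 27)) + 5373 = (-19263 + (-77*14 - 27)) + 5373 = (-19263 + (-1078 - 27)) + 5373 = (-19263 - 1105) + 5373 = -20368 + 5373 = -14995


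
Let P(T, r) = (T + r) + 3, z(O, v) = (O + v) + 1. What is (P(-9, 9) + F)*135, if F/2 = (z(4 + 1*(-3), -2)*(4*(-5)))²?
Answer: 405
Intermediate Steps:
z(O, v) = 1 + O + v
P(T, r) = 3 + T + r
F = 0 (F = 2*((1 + (4 + 1*(-3)) - 2)*(4*(-5)))² = 2*((1 + (4 - 3) - 2)*(-20))² = 2*((1 + 1 - 2)*(-20))² = 2*(0*(-20))² = 2*0² = 2*0 = 0)
(P(-9, 9) + F)*135 = ((3 - 9 + 9) + 0)*135 = (3 + 0)*135 = 3*135 = 405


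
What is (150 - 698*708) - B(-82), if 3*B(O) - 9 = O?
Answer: -1482029/3 ≈ -4.9401e+5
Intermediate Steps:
B(O) = 3 + O/3
(150 - 698*708) - B(-82) = (150 - 698*708) - (3 + (⅓)*(-82)) = (150 - 494184) - (3 - 82/3) = -494034 - 1*(-73/3) = -494034 + 73/3 = -1482029/3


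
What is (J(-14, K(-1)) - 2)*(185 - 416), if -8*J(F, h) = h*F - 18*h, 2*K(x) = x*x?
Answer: 0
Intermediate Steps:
K(x) = x²/2 (K(x) = (x*x)/2 = x²/2)
J(F, h) = 9*h/4 - F*h/8 (J(F, h) = -(h*F - 18*h)/8 = -(F*h - 18*h)/8 = -(-18*h + F*h)/8 = 9*h/4 - F*h/8)
(J(-14, K(-1)) - 2)*(185 - 416) = (((½)*(-1)²)*(18 - 1*(-14))/8 - 2)*(185 - 416) = (((½)*1)*(18 + 14)/8 - 2)*(-231) = ((⅛)*(½)*32 - 2)*(-231) = (2 - 2)*(-231) = 0*(-231) = 0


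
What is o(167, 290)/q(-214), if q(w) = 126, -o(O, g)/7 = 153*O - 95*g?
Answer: 1999/18 ≈ 111.06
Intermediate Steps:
o(O, g) = -1071*O + 665*g (o(O, g) = -7*(153*O - 95*g) = -7*(-95*g + 153*O) = -1071*O + 665*g)
o(167, 290)/q(-214) = (-1071*167 + 665*290)/126 = (-178857 + 192850)*(1/126) = 13993*(1/126) = 1999/18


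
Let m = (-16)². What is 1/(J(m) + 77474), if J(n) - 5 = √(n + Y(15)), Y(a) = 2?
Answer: 77479/6002995183 - √258/6002995183 ≈ 1.2904e-5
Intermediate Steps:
m = 256
J(n) = 5 + √(2 + n) (J(n) = 5 + √(n + 2) = 5 + √(2 + n))
1/(J(m) + 77474) = 1/((5 + √(2 + 256)) + 77474) = 1/((5 + √258) + 77474) = 1/(77479 + √258)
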